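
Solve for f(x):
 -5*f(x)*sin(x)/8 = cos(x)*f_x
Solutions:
 f(x) = C1*cos(x)^(5/8)


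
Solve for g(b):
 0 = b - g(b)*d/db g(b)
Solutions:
 g(b) = -sqrt(C1 + b^2)
 g(b) = sqrt(C1 + b^2)


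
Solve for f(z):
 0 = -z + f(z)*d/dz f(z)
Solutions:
 f(z) = -sqrt(C1 + z^2)
 f(z) = sqrt(C1 + z^2)


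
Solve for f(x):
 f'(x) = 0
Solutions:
 f(x) = C1


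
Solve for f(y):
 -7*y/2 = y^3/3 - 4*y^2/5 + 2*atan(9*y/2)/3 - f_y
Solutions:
 f(y) = C1 + y^4/12 - 4*y^3/15 + 7*y^2/4 + 2*y*atan(9*y/2)/3 - 2*log(81*y^2 + 4)/27


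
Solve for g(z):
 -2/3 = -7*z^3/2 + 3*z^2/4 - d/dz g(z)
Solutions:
 g(z) = C1 - 7*z^4/8 + z^3/4 + 2*z/3


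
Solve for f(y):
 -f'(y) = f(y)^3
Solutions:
 f(y) = -sqrt(2)*sqrt(-1/(C1 - y))/2
 f(y) = sqrt(2)*sqrt(-1/(C1 - y))/2


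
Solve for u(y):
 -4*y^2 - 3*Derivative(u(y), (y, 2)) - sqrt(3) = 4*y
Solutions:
 u(y) = C1 + C2*y - y^4/9 - 2*y^3/9 - sqrt(3)*y^2/6


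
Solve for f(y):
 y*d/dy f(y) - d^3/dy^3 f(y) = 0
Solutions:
 f(y) = C1 + Integral(C2*airyai(y) + C3*airybi(y), y)


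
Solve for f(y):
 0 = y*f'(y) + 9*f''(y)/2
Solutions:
 f(y) = C1 + C2*erf(y/3)


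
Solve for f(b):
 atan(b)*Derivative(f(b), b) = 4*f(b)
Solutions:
 f(b) = C1*exp(4*Integral(1/atan(b), b))


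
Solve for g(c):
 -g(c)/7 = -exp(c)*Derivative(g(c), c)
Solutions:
 g(c) = C1*exp(-exp(-c)/7)


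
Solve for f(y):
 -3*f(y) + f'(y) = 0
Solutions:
 f(y) = C1*exp(3*y)


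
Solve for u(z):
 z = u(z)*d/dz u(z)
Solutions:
 u(z) = -sqrt(C1 + z^2)
 u(z) = sqrt(C1 + z^2)


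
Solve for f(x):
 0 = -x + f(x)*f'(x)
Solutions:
 f(x) = -sqrt(C1 + x^2)
 f(x) = sqrt(C1 + x^2)


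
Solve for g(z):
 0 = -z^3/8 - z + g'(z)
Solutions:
 g(z) = C1 + z^4/32 + z^2/2


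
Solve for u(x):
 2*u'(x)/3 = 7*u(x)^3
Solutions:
 u(x) = -sqrt(-1/(C1 + 21*x))
 u(x) = sqrt(-1/(C1 + 21*x))


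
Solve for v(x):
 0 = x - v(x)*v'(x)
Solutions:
 v(x) = -sqrt(C1 + x^2)
 v(x) = sqrt(C1 + x^2)


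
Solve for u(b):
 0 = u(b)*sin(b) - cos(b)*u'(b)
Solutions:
 u(b) = C1/cos(b)


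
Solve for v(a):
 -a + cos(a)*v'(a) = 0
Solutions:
 v(a) = C1 + Integral(a/cos(a), a)


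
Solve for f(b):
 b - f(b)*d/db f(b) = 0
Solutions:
 f(b) = -sqrt(C1 + b^2)
 f(b) = sqrt(C1 + b^2)


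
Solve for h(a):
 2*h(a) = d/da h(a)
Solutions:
 h(a) = C1*exp(2*a)


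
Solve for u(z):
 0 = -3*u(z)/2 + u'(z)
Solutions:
 u(z) = C1*exp(3*z/2)


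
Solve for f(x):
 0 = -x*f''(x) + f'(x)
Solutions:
 f(x) = C1 + C2*x^2


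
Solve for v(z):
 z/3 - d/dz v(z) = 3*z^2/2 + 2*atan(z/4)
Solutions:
 v(z) = C1 - z^3/2 + z^2/6 - 2*z*atan(z/4) + 4*log(z^2 + 16)


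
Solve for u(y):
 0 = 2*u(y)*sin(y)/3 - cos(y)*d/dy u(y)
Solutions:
 u(y) = C1/cos(y)^(2/3)


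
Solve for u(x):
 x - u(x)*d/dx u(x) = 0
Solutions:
 u(x) = -sqrt(C1 + x^2)
 u(x) = sqrt(C1 + x^2)


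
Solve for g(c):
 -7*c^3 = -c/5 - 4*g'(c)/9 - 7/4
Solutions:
 g(c) = C1 + 63*c^4/16 - 9*c^2/40 - 63*c/16


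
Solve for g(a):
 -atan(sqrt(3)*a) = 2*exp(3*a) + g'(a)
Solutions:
 g(a) = C1 - a*atan(sqrt(3)*a) - 2*exp(3*a)/3 + sqrt(3)*log(3*a^2 + 1)/6


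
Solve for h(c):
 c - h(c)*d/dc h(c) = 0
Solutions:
 h(c) = -sqrt(C1 + c^2)
 h(c) = sqrt(C1 + c^2)


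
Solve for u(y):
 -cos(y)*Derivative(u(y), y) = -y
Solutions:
 u(y) = C1 + Integral(y/cos(y), y)


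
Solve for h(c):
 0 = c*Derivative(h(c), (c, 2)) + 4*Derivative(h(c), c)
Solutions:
 h(c) = C1 + C2/c^3


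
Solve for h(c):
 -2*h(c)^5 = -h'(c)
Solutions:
 h(c) = -(-1/(C1 + 8*c))^(1/4)
 h(c) = (-1/(C1 + 8*c))^(1/4)
 h(c) = -I*(-1/(C1 + 8*c))^(1/4)
 h(c) = I*(-1/(C1 + 8*c))^(1/4)


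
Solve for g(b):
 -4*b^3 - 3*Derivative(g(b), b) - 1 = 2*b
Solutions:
 g(b) = C1 - b^4/3 - b^2/3 - b/3


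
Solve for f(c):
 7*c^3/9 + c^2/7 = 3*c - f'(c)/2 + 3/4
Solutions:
 f(c) = C1 - 7*c^4/18 - 2*c^3/21 + 3*c^2 + 3*c/2


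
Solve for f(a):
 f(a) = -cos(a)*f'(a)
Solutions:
 f(a) = C1*sqrt(sin(a) - 1)/sqrt(sin(a) + 1)


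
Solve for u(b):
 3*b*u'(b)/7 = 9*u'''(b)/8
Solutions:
 u(b) = C1 + Integral(C2*airyai(2*21^(2/3)*b/21) + C3*airybi(2*21^(2/3)*b/21), b)


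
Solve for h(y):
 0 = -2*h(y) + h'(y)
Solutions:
 h(y) = C1*exp(2*y)


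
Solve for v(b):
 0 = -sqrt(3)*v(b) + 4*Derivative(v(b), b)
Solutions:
 v(b) = C1*exp(sqrt(3)*b/4)


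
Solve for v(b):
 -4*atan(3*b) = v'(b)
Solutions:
 v(b) = C1 - 4*b*atan(3*b) + 2*log(9*b^2 + 1)/3


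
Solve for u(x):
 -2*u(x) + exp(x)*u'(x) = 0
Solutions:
 u(x) = C1*exp(-2*exp(-x))


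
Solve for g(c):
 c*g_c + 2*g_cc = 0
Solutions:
 g(c) = C1 + C2*erf(c/2)


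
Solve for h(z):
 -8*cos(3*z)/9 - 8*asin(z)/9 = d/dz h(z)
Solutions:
 h(z) = C1 - 8*z*asin(z)/9 - 8*sqrt(1 - z^2)/9 - 8*sin(3*z)/27


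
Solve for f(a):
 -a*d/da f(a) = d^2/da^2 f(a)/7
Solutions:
 f(a) = C1 + C2*erf(sqrt(14)*a/2)


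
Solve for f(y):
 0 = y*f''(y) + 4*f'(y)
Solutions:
 f(y) = C1 + C2/y^3


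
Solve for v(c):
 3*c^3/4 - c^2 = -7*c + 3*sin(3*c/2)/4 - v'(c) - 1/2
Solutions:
 v(c) = C1 - 3*c^4/16 + c^3/3 - 7*c^2/2 - c/2 - cos(3*c/2)/2


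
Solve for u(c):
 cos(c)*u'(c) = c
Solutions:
 u(c) = C1 + Integral(c/cos(c), c)


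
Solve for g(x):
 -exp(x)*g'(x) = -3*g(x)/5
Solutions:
 g(x) = C1*exp(-3*exp(-x)/5)


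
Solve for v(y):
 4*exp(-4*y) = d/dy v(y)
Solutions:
 v(y) = C1 - exp(-4*y)


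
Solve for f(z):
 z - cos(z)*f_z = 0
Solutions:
 f(z) = C1 + Integral(z/cos(z), z)


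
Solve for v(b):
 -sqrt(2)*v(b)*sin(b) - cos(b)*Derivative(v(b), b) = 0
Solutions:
 v(b) = C1*cos(b)^(sqrt(2))


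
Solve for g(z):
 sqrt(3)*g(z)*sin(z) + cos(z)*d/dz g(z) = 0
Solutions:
 g(z) = C1*cos(z)^(sqrt(3))


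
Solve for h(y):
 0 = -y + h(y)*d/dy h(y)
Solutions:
 h(y) = -sqrt(C1 + y^2)
 h(y) = sqrt(C1 + y^2)


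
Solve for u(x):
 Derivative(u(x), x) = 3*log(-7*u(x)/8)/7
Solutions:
 -7*Integral(1/(log(-_y) - 3*log(2) + log(7)), (_y, u(x)))/3 = C1 - x


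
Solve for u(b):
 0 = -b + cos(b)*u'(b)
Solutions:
 u(b) = C1 + Integral(b/cos(b), b)


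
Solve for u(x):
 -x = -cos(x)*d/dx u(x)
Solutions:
 u(x) = C1 + Integral(x/cos(x), x)


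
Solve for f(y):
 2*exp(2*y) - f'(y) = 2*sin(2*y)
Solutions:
 f(y) = C1 + exp(2*y) + cos(2*y)


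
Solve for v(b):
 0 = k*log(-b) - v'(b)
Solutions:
 v(b) = C1 + b*k*log(-b) - b*k


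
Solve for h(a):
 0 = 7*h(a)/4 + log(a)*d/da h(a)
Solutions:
 h(a) = C1*exp(-7*li(a)/4)


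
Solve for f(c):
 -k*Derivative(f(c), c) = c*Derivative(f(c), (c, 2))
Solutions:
 f(c) = C1 + c^(1 - re(k))*(C2*sin(log(c)*Abs(im(k))) + C3*cos(log(c)*im(k)))


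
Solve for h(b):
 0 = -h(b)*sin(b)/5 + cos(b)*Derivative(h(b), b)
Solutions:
 h(b) = C1/cos(b)^(1/5)


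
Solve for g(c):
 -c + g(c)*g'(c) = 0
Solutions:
 g(c) = -sqrt(C1 + c^2)
 g(c) = sqrt(C1 + c^2)


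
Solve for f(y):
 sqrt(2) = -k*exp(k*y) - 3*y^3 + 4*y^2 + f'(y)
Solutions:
 f(y) = C1 + 3*y^4/4 - 4*y^3/3 + sqrt(2)*y + exp(k*y)


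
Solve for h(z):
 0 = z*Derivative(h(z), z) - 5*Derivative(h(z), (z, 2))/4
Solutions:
 h(z) = C1 + C2*erfi(sqrt(10)*z/5)


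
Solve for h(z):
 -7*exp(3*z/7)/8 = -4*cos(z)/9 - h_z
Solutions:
 h(z) = C1 + 49*exp(3*z/7)/24 - 4*sin(z)/9


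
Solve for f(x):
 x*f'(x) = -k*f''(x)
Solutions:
 f(x) = C1 + C2*sqrt(k)*erf(sqrt(2)*x*sqrt(1/k)/2)


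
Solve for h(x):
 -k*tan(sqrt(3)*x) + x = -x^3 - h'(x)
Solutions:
 h(x) = C1 - sqrt(3)*k*log(cos(sqrt(3)*x))/3 - x^4/4 - x^2/2


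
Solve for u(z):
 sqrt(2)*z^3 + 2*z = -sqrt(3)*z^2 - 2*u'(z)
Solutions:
 u(z) = C1 - sqrt(2)*z^4/8 - sqrt(3)*z^3/6 - z^2/2


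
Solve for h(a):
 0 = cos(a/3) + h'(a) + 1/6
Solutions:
 h(a) = C1 - a/6 - 3*sin(a/3)


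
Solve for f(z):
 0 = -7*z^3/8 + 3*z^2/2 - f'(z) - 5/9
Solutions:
 f(z) = C1 - 7*z^4/32 + z^3/2 - 5*z/9


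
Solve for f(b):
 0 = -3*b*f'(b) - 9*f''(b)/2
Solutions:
 f(b) = C1 + C2*erf(sqrt(3)*b/3)


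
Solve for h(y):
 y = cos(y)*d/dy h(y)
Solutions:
 h(y) = C1 + Integral(y/cos(y), y)


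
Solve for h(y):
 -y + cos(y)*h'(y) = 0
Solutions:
 h(y) = C1 + Integral(y/cos(y), y)


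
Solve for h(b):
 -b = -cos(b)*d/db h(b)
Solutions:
 h(b) = C1 + Integral(b/cos(b), b)


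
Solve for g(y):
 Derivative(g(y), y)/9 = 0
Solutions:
 g(y) = C1


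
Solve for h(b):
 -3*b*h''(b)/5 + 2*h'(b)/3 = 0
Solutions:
 h(b) = C1 + C2*b^(19/9)


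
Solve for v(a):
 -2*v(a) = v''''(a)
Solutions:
 v(a) = (C1*sin(2^(3/4)*a/2) + C2*cos(2^(3/4)*a/2))*exp(-2^(3/4)*a/2) + (C3*sin(2^(3/4)*a/2) + C4*cos(2^(3/4)*a/2))*exp(2^(3/4)*a/2)


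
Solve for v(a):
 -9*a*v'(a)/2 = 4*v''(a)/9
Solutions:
 v(a) = C1 + C2*erf(9*a/4)


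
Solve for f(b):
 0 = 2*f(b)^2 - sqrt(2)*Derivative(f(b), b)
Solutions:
 f(b) = -1/(C1 + sqrt(2)*b)


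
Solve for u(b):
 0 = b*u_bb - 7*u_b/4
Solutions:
 u(b) = C1 + C2*b^(11/4)


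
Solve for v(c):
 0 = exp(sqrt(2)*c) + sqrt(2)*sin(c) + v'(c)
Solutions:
 v(c) = C1 - sqrt(2)*exp(sqrt(2)*c)/2 + sqrt(2)*cos(c)


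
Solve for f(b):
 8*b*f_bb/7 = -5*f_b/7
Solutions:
 f(b) = C1 + C2*b^(3/8)


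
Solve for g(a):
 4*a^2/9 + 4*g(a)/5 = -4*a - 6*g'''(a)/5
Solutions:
 g(a) = C3*exp(-2^(1/3)*3^(2/3)*a/3) - 5*a^2/9 - 5*a + (C1*sin(2^(1/3)*3^(1/6)*a/2) + C2*cos(2^(1/3)*3^(1/6)*a/2))*exp(2^(1/3)*3^(2/3)*a/6)


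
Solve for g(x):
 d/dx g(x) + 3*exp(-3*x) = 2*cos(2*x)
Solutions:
 g(x) = C1 + sin(2*x) + exp(-3*x)


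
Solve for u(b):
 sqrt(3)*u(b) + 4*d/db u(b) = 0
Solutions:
 u(b) = C1*exp(-sqrt(3)*b/4)


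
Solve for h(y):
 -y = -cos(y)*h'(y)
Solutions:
 h(y) = C1 + Integral(y/cos(y), y)


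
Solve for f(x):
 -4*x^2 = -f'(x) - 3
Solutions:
 f(x) = C1 + 4*x^3/3 - 3*x


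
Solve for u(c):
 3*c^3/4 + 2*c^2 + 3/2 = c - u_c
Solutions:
 u(c) = C1 - 3*c^4/16 - 2*c^3/3 + c^2/2 - 3*c/2


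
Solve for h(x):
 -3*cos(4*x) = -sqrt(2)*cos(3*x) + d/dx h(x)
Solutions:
 h(x) = C1 + sqrt(2)*sin(3*x)/3 - 3*sin(4*x)/4


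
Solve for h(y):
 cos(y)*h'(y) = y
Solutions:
 h(y) = C1 + Integral(y/cos(y), y)


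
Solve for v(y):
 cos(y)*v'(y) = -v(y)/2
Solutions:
 v(y) = C1*(sin(y) - 1)^(1/4)/(sin(y) + 1)^(1/4)


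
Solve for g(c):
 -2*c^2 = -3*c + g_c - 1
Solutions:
 g(c) = C1 - 2*c^3/3 + 3*c^2/2 + c


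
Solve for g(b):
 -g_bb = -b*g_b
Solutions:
 g(b) = C1 + C2*erfi(sqrt(2)*b/2)


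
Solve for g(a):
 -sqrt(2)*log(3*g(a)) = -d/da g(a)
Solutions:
 -sqrt(2)*Integral(1/(log(_y) + log(3)), (_y, g(a)))/2 = C1 - a


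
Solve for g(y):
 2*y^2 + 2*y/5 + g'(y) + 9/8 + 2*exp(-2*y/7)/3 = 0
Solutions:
 g(y) = C1 - 2*y^3/3 - y^2/5 - 9*y/8 + 7*exp(-2*y/7)/3


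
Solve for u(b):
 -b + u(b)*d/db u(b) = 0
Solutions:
 u(b) = -sqrt(C1 + b^2)
 u(b) = sqrt(C1 + b^2)


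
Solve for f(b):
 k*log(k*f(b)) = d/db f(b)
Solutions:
 li(k*f(b))/k = C1 + b*k


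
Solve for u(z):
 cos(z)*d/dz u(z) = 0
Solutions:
 u(z) = C1


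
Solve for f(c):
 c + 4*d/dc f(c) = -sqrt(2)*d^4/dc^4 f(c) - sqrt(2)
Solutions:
 f(c) = C1 + C4*exp(-sqrt(2)*c) - c^2/8 - sqrt(2)*c/4 + (C2*sin(sqrt(6)*c/2) + C3*cos(sqrt(6)*c/2))*exp(sqrt(2)*c/2)


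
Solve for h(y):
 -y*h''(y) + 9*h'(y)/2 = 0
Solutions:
 h(y) = C1 + C2*y^(11/2)


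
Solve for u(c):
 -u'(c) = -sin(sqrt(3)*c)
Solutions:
 u(c) = C1 - sqrt(3)*cos(sqrt(3)*c)/3


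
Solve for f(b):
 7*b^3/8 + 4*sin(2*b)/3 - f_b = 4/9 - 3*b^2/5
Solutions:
 f(b) = C1 + 7*b^4/32 + b^3/5 - 4*b/9 - 2*cos(2*b)/3


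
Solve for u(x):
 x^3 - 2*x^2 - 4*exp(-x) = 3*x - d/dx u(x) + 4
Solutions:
 u(x) = C1 - x^4/4 + 2*x^3/3 + 3*x^2/2 + 4*x - 4*exp(-x)


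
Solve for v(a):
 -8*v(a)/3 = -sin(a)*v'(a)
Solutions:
 v(a) = C1*(cos(a) - 1)^(4/3)/(cos(a) + 1)^(4/3)


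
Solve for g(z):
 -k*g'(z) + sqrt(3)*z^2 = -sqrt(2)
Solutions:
 g(z) = C1 + sqrt(3)*z^3/(3*k) + sqrt(2)*z/k


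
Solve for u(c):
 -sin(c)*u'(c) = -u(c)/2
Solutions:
 u(c) = C1*(cos(c) - 1)^(1/4)/(cos(c) + 1)^(1/4)


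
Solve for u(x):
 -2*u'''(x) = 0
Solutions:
 u(x) = C1 + C2*x + C3*x^2


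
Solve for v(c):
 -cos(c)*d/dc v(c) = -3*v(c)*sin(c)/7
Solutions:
 v(c) = C1/cos(c)^(3/7)


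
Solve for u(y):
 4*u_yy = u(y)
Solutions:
 u(y) = C1*exp(-y/2) + C2*exp(y/2)


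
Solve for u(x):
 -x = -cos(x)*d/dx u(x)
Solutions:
 u(x) = C1 + Integral(x/cos(x), x)


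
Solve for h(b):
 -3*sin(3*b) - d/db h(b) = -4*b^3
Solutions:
 h(b) = C1 + b^4 + cos(3*b)


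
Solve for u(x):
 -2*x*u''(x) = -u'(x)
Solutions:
 u(x) = C1 + C2*x^(3/2)


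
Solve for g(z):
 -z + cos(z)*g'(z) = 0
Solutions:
 g(z) = C1 + Integral(z/cos(z), z)


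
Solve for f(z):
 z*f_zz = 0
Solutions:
 f(z) = C1 + C2*z


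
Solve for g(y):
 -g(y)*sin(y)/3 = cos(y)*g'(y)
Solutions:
 g(y) = C1*cos(y)^(1/3)


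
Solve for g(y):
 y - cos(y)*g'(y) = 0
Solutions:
 g(y) = C1 + Integral(y/cos(y), y)


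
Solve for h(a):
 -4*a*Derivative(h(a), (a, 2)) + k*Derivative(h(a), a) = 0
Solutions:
 h(a) = C1 + a^(re(k)/4 + 1)*(C2*sin(log(a)*Abs(im(k))/4) + C3*cos(log(a)*im(k)/4))


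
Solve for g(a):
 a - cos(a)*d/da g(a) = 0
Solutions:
 g(a) = C1 + Integral(a/cos(a), a)


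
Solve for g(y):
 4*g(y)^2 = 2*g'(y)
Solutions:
 g(y) = -1/(C1 + 2*y)


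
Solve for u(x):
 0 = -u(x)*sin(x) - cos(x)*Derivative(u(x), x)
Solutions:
 u(x) = C1*cos(x)


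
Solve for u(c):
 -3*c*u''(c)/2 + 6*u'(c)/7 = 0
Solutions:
 u(c) = C1 + C2*c^(11/7)


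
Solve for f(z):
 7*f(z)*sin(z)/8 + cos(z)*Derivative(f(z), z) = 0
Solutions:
 f(z) = C1*cos(z)^(7/8)


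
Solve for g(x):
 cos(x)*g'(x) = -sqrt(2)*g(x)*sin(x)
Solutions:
 g(x) = C1*cos(x)^(sqrt(2))


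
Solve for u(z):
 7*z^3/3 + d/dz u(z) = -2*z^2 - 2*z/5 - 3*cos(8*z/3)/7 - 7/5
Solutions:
 u(z) = C1 - 7*z^4/12 - 2*z^3/3 - z^2/5 - 7*z/5 - 9*sin(8*z/3)/56


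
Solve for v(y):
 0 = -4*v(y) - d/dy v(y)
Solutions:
 v(y) = C1*exp(-4*y)


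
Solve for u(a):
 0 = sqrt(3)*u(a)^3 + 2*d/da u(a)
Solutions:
 u(a) = -sqrt(-1/(C1 - sqrt(3)*a))
 u(a) = sqrt(-1/(C1 - sqrt(3)*a))


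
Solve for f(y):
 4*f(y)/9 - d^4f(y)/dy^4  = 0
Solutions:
 f(y) = C1*exp(-sqrt(6)*y/3) + C2*exp(sqrt(6)*y/3) + C3*sin(sqrt(6)*y/3) + C4*cos(sqrt(6)*y/3)


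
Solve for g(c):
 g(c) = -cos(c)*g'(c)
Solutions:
 g(c) = C1*sqrt(sin(c) - 1)/sqrt(sin(c) + 1)


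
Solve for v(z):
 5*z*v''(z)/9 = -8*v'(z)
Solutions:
 v(z) = C1 + C2/z^(67/5)


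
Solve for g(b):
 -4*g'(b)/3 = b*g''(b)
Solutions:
 g(b) = C1 + C2/b^(1/3)


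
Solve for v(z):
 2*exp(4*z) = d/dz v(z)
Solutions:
 v(z) = C1 + exp(4*z)/2


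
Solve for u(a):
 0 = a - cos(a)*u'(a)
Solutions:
 u(a) = C1 + Integral(a/cos(a), a)


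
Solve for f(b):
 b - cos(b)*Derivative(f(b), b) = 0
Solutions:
 f(b) = C1 + Integral(b/cos(b), b)


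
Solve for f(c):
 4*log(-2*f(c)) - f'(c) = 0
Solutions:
 -Integral(1/(log(-_y) + log(2)), (_y, f(c)))/4 = C1 - c


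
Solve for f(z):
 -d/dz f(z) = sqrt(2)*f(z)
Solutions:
 f(z) = C1*exp(-sqrt(2)*z)


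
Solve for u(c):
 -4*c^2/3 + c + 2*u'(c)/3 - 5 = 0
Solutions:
 u(c) = C1 + 2*c^3/3 - 3*c^2/4 + 15*c/2


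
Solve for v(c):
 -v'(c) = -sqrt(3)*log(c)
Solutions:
 v(c) = C1 + sqrt(3)*c*log(c) - sqrt(3)*c


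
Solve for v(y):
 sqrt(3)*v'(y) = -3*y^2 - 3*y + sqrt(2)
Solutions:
 v(y) = C1 - sqrt(3)*y^3/3 - sqrt(3)*y^2/2 + sqrt(6)*y/3


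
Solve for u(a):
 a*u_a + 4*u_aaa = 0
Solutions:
 u(a) = C1 + Integral(C2*airyai(-2^(1/3)*a/2) + C3*airybi(-2^(1/3)*a/2), a)


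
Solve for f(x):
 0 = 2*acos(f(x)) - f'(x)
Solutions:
 Integral(1/acos(_y), (_y, f(x))) = C1 + 2*x


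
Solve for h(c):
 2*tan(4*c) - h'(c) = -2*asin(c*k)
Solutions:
 h(c) = C1 + 2*Piecewise((c*asin(c*k) + sqrt(-c^2*k^2 + 1)/k, Ne(k, 0)), (0, True)) - log(cos(4*c))/2


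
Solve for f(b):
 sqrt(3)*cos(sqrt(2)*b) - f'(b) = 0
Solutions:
 f(b) = C1 + sqrt(6)*sin(sqrt(2)*b)/2


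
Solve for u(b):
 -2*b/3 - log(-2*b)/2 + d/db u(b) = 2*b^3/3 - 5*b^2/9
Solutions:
 u(b) = C1 + b^4/6 - 5*b^3/27 + b^2/3 + b*log(-b)/2 + b*(-1 + log(2))/2


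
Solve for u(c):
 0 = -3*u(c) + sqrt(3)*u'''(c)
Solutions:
 u(c) = C3*exp(3^(1/6)*c) + (C1*sin(3^(2/3)*c/2) + C2*cos(3^(2/3)*c/2))*exp(-3^(1/6)*c/2)


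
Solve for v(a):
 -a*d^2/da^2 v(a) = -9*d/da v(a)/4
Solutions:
 v(a) = C1 + C2*a^(13/4)


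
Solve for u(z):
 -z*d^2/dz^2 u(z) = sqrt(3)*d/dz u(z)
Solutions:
 u(z) = C1 + C2*z^(1 - sqrt(3))


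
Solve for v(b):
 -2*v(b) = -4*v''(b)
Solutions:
 v(b) = C1*exp(-sqrt(2)*b/2) + C2*exp(sqrt(2)*b/2)


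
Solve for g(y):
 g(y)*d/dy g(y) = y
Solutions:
 g(y) = -sqrt(C1 + y^2)
 g(y) = sqrt(C1 + y^2)


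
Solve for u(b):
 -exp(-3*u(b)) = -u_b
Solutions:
 u(b) = log(C1 + 3*b)/3
 u(b) = log((-3^(1/3) - 3^(5/6)*I)*(C1 + b)^(1/3)/2)
 u(b) = log((-3^(1/3) + 3^(5/6)*I)*(C1 + b)^(1/3)/2)


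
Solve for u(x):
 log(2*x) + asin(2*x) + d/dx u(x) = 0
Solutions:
 u(x) = C1 - x*log(x) - x*asin(2*x) - x*log(2) + x - sqrt(1 - 4*x^2)/2


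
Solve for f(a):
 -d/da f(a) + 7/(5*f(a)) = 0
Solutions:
 f(a) = -sqrt(C1 + 70*a)/5
 f(a) = sqrt(C1 + 70*a)/5


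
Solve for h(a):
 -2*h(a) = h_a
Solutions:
 h(a) = C1*exp(-2*a)


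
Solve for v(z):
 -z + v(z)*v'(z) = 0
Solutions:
 v(z) = -sqrt(C1 + z^2)
 v(z) = sqrt(C1 + z^2)


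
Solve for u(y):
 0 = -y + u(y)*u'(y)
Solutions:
 u(y) = -sqrt(C1 + y^2)
 u(y) = sqrt(C1 + y^2)


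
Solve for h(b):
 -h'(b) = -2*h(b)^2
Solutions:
 h(b) = -1/(C1 + 2*b)


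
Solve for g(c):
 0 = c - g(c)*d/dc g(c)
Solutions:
 g(c) = -sqrt(C1 + c^2)
 g(c) = sqrt(C1 + c^2)


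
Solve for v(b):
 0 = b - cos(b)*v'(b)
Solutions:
 v(b) = C1 + Integral(b/cos(b), b)


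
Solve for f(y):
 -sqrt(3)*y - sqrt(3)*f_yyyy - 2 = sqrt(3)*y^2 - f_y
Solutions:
 f(y) = C1 + C4*exp(3^(5/6)*y/3) + sqrt(3)*y^3/3 + sqrt(3)*y^2/2 + 2*y + (C2*sin(3^(1/3)*y/2) + C3*cos(3^(1/3)*y/2))*exp(-3^(5/6)*y/6)


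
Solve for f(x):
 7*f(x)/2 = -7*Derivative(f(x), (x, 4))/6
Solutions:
 f(x) = (C1*sin(sqrt(2)*3^(1/4)*x/2) + C2*cos(sqrt(2)*3^(1/4)*x/2))*exp(-sqrt(2)*3^(1/4)*x/2) + (C3*sin(sqrt(2)*3^(1/4)*x/2) + C4*cos(sqrt(2)*3^(1/4)*x/2))*exp(sqrt(2)*3^(1/4)*x/2)


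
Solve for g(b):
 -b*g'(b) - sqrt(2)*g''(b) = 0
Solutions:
 g(b) = C1 + C2*erf(2^(1/4)*b/2)


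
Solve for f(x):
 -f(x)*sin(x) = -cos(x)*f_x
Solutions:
 f(x) = C1/cos(x)


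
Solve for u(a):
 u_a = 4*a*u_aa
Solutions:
 u(a) = C1 + C2*a^(5/4)


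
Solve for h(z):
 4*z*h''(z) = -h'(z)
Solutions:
 h(z) = C1 + C2*z^(3/4)


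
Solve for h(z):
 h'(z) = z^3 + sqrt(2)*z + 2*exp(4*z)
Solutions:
 h(z) = C1 + z^4/4 + sqrt(2)*z^2/2 + exp(4*z)/2


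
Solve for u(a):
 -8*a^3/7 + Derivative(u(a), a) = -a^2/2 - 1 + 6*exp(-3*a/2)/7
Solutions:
 u(a) = C1 + 2*a^4/7 - a^3/6 - a - 4*exp(-3*a/2)/7


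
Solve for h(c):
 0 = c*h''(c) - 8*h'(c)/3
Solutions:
 h(c) = C1 + C2*c^(11/3)


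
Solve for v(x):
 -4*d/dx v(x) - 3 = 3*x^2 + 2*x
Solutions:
 v(x) = C1 - x^3/4 - x^2/4 - 3*x/4


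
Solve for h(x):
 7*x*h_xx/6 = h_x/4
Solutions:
 h(x) = C1 + C2*x^(17/14)


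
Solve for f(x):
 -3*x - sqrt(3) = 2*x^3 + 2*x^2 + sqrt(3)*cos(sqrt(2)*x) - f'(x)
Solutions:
 f(x) = C1 + x^4/2 + 2*x^3/3 + 3*x^2/2 + sqrt(3)*x + sqrt(6)*sin(sqrt(2)*x)/2


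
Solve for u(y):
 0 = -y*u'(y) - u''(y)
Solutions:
 u(y) = C1 + C2*erf(sqrt(2)*y/2)


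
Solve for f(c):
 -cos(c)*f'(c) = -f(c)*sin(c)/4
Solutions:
 f(c) = C1/cos(c)^(1/4)


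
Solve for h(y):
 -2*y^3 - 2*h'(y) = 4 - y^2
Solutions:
 h(y) = C1 - y^4/4 + y^3/6 - 2*y


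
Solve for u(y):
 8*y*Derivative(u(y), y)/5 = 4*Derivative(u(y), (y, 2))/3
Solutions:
 u(y) = C1 + C2*erfi(sqrt(15)*y/5)


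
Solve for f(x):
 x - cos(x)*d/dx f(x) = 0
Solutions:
 f(x) = C1 + Integral(x/cos(x), x)


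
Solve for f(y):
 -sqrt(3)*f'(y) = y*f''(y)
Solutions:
 f(y) = C1 + C2*y^(1 - sqrt(3))


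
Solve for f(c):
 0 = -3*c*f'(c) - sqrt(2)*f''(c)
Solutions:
 f(c) = C1 + C2*erf(2^(1/4)*sqrt(3)*c/2)


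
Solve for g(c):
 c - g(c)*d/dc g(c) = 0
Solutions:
 g(c) = -sqrt(C1 + c^2)
 g(c) = sqrt(C1 + c^2)


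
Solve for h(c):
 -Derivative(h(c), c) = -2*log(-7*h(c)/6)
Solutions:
 -Integral(1/(log(-_y) - log(6) + log(7)), (_y, h(c)))/2 = C1 - c


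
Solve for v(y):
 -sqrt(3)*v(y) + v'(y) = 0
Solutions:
 v(y) = C1*exp(sqrt(3)*y)


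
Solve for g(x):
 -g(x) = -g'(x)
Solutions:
 g(x) = C1*exp(x)


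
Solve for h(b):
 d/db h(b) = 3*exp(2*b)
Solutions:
 h(b) = C1 + 3*exp(2*b)/2


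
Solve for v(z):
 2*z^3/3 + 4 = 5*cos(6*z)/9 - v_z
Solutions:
 v(z) = C1 - z^4/6 - 4*z + 5*sin(6*z)/54


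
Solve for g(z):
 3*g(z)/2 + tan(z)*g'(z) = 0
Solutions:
 g(z) = C1/sin(z)^(3/2)


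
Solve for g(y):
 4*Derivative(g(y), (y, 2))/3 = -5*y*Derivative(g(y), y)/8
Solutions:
 g(y) = C1 + C2*erf(sqrt(15)*y/8)


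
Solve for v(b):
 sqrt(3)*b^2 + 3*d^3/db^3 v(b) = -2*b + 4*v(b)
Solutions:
 v(b) = C3*exp(6^(2/3)*b/3) + sqrt(3)*b^2/4 + b/2 + (C1*sin(2^(2/3)*3^(1/6)*b/2) + C2*cos(2^(2/3)*3^(1/6)*b/2))*exp(-6^(2/3)*b/6)


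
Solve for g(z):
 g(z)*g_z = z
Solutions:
 g(z) = -sqrt(C1 + z^2)
 g(z) = sqrt(C1 + z^2)


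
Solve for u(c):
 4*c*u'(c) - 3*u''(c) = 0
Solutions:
 u(c) = C1 + C2*erfi(sqrt(6)*c/3)


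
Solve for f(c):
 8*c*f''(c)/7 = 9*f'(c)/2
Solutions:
 f(c) = C1 + C2*c^(79/16)


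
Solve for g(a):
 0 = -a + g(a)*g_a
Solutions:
 g(a) = -sqrt(C1 + a^2)
 g(a) = sqrt(C1 + a^2)


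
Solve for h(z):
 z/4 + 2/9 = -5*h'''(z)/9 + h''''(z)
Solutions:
 h(z) = C1 + C2*z + C3*z^2 + C4*exp(5*z/9) - 3*z^4/160 - 121*z^3/600


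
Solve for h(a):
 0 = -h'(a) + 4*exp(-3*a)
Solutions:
 h(a) = C1 - 4*exp(-3*a)/3


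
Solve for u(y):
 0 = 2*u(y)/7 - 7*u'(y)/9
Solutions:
 u(y) = C1*exp(18*y/49)


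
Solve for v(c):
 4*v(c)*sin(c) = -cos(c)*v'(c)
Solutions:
 v(c) = C1*cos(c)^4


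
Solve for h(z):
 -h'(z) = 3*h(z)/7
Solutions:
 h(z) = C1*exp(-3*z/7)


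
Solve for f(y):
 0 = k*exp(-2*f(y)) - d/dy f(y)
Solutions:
 f(y) = log(-sqrt(C1 + 2*k*y))
 f(y) = log(C1 + 2*k*y)/2


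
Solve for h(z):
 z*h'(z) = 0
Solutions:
 h(z) = C1


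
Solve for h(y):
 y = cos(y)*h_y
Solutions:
 h(y) = C1 + Integral(y/cos(y), y)


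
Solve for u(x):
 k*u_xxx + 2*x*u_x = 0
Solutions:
 u(x) = C1 + Integral(C2*airyai(2^(1/3)*x*(-1/k)^(1/3)) + C3*airybi(2^(1/3)*x*(-1/k)^(1/3)), x)


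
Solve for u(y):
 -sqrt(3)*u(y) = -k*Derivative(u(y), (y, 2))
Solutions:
 u(y) = C1*exp(-3^(1/4)*y*sqrt(1/k)) + C2*exp(3^(1/4)*y*sqrt(1/k))


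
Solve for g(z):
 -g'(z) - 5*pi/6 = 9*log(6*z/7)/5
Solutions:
 g(z) = C1 - 9*z*log(z)/5 - 9*z*log(6)/5 - 5*pi*z/6 + 9*z/5 + 9*z*log(7)/5


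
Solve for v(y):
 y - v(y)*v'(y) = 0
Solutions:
 v(y) = -sqrt(C1 + y^2)
 v(y) = sqrt(C1 + y^2)


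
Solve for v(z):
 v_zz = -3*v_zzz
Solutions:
 v(z) = C1 + C2*z + C3*exp(-z/3)


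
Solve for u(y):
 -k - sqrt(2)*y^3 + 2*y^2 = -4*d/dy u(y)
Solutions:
 u(y) = C1 + k*y/4 + sqrt(2)*y^4/16 - y^3/6


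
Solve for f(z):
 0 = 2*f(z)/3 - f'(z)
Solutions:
 f(z) = C1*exp(2*z/3)


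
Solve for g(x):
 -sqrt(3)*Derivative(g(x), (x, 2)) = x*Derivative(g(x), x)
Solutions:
 g(x) = C1 + C2*erf(sqrt(2)*3^(3/4)*x/6)


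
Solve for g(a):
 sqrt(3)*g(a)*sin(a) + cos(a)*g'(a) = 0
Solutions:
 g(a) = C1*cos(a)^(sqrt(3))


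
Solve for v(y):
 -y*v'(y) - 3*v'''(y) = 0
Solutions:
 v(y) = C1 + Integral(C2*airyai(-3^(2/3)*y/3) + C3*airybi(-3^(2/3)*y/3), y)


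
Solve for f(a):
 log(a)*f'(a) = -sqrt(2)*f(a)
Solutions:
 f(a) = C1*exp(-sqrt(2)*li(a))


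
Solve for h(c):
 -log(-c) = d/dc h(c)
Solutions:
 h(c) = C1 - c*log(-c) + c


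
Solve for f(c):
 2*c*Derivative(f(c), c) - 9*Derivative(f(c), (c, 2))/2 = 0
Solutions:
 f(c) = C1 + C2*erfi(sqrt(2)*c/3)


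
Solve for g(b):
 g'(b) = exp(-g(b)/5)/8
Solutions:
 g(b) = 5*log(C1 + b/40)


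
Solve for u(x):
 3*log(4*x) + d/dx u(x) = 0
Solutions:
 u(x) = C1 - 3*x*log(x) - x*log(64) + 3*x


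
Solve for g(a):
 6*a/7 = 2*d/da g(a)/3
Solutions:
 g(a) = C1 + 9*a^2/14


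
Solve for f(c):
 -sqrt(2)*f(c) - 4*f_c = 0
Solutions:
 f(c) = C1*exp(-sqrt(2)*c/4)


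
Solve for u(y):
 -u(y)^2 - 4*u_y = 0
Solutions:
 u(y) = 4/(C1 + y)


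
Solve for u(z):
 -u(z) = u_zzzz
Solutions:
 u(z) = (C1*sin(sqrt(2)*z/2) + C2*cos(sqrt(2)*z/2))*exp(-sqrt(2)*z/2) + (C3*sin(sqrt(2)*z/2) + C4*cos(sqrt(2)*z/2))*exp(sqrt(2)*z/2)


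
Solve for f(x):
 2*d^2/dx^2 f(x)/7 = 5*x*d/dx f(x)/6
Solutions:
 f(x) = C1 + C2*erfi(sqrt(210)*x/12)


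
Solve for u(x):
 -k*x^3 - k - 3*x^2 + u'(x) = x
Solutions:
 u(x) = C1 + k*x^4/4 + k*x + x^3 + x^2/2


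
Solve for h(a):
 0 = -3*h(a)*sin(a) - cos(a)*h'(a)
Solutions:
 h(a) = C1*cos(a)^3


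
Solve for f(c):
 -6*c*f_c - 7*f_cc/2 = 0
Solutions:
 f(c) = C1 + C2*erf(sqrt(42)*c/7)


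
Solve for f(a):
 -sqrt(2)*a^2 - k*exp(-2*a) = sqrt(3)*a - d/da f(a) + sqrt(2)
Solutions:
 f(a) = C1 + sqrt(2)*a^3/3 + sqrt(3)*a^2/2 + sqrt(2)*a - k*exp(-2*a)/2


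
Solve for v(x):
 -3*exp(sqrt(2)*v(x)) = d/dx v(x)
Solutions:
 v(x) = sqrt(2)*(2*log(1/(C1 + 3*x)) - log(2))/4


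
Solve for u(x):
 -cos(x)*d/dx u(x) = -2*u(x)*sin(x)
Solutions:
 u(x) = C1/cos(x)^2


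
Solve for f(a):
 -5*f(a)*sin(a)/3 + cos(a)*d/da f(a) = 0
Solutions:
 f(a) = C1/cos(a)^(5/3)


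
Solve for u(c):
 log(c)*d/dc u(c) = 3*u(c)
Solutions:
 u(c) = C1*exp(3*li(c))


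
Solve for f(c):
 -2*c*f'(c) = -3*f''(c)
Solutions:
 f(c) = C1 + C2*erfi(sqrt(3)*c/3)


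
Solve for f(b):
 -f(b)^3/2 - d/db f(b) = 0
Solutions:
 f(b) = -sqrt(-1/(C1 - b))
 f(b) = sqrt(-1/(C1 - b))


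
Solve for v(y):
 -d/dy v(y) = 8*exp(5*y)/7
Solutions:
 v(y) = C1 - 8*exp(5*y)/35


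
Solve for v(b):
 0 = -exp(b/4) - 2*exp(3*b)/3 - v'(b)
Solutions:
 v(b) = C1 - 4*exp(b/4) - 2*exp(3*b)/9


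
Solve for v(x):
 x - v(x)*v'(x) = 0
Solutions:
 v(x) = -sqrt(C1 + x^2)
 v(x) = sqrt(C1 + x^2)


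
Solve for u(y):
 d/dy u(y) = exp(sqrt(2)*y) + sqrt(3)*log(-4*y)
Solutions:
 u(y) = C1 + sqrt(3)*y*log(-y) + sqrt(3)*y*(-1 + 2*log(2)) + sqrt(2)*exp(sqrt(2)*y)/2


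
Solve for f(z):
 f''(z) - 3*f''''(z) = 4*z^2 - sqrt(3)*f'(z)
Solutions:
 f(z) = C1 + C2*exp(-2^(1/3)*3^(1/6)*z*(6/(sqrt(717) + 27)^(1/3) + 2^(1/3)*3^(2/3)*(sqrt(717) + 27)^(1/3))/36)*sin(z*(-12^(1/3)*(sqrt(717) + 27)^(1/3) + 2*18^(1/3)/(sqrt(717) + 27)^(1/3))/12) + C3*exp(-2^(1/3)*3^(1/6)*z*(6/(sqrt(717) + 27)^(1/3) + 2^(1/3)*3^(2/3)*(sqrt(717) + 27)^(1/3))/36)*cos(z*(-12^(1/3)*(sqrt(717) + 27)^(1/3) + 2*18^(1/3)/(sqrt(717) + 27)^(1/3))/12) + C4*exp(2^(1/3)*3^(1/6)*z*(6/(sqrt(717) + 27)^(1/3) + 2^(1/3)*3^(2/3)*(sqrt(717) + 27)^(1/3))/18) + 4*sqrt(3)*z^3/9 - 4*z^2/3 + 8*sqrt(3)*z/9


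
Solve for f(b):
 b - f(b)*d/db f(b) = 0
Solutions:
 f(b) = -sqrt(C1 + b^2)
 f(b) = sqrt(C1 + b^2)


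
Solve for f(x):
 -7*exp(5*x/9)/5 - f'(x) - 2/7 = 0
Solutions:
 f(x) = C1 - 2*x/7 - 63*exp(5*x/9)/25


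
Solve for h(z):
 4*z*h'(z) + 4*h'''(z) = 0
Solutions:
 h(z) = C1 + Integral(C2*airyai(-z) + C3*airybi(-z), z)


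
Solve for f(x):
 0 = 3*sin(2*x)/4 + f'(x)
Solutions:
 f(x) = C1 + 3*cos(2*x)/8


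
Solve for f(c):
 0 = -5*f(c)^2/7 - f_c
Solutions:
 f(c) = 7/(C1 + 5*c)


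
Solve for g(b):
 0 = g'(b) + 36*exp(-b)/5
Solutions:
 g(b) = C1 + 36*exp(-b)/5


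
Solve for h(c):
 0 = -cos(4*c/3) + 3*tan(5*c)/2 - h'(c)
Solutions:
 h(c) = C1 - 3*log(cos(5*c))/10 - 3*sin(4*c/3)/4


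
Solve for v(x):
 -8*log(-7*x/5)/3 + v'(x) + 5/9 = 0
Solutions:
 v(x) = C1 + 8*x*log(-x)/3 + x*(-24*log(5) - 29 + 24*log(7))/9


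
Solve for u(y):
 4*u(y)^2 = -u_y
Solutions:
 u(y) = 1/(C1 + 4*y)


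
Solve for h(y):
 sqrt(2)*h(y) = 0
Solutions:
 h(y) = 0


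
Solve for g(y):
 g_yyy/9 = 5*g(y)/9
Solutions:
 g(y) = C3*exp(5^(1/3)*y) + (C1*sin(sqrt(3)*5^(1/3)*y/2) + C2*cos(sqrt(3)*5^(1/3)*y/2))*exp(-5^(1/3)*y/2)


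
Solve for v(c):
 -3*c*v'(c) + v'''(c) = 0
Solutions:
 v(c) = C1 + Integral(C2*airyai(3^(1/3)*c) + C3*airybi(3^(1/3)*c), c)


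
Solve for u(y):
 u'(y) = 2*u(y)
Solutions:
 u(y) = C1*exp(2*y)


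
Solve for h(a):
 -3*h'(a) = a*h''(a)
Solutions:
 h(a) = C1 + C2/a^2


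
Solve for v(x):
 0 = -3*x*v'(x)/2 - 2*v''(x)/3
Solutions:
 v(x) = C1 + C2*erf(3*sqrt(2)*x/4)


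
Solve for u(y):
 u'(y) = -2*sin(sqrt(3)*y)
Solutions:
 u(y) = C1 + 2*sqrt(3)*cos(sqrt(3)*y)/3


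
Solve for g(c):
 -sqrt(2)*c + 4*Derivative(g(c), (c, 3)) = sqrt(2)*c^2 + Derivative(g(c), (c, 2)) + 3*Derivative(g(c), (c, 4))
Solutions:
 g(c) = C1 + C2*c + C3*exp(c/3) + C4*exp(c) - sqrt(2)*c^4/12 - 3*sqrt(2)*c^3/2 - 15*sqrt(2)*c^2


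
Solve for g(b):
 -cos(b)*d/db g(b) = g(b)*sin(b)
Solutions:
 g(b) = C1*cos(b)


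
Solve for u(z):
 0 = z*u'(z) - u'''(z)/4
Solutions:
 u(z) = C1 + Integral(C2*airyai(2^(2/3)*z) + C3*airybi(2^(2/3)*z), z)


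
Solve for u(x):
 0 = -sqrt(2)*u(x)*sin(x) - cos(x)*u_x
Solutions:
 u(x) = C1*cos(x)^(sqrt(2))


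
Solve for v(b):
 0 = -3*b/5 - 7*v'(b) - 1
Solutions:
 v(b) = C1 - 3*b^2/70 - b/7


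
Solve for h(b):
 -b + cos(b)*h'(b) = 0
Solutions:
 h(b) = C1 + Integral(b/cos(b), b)


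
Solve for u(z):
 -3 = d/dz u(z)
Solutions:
 u(z) = C1 - 3*z


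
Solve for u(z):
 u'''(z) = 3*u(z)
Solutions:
 u(z) = C3*exp(3^(1/3)*z) + (C1*sin(3^(5/6)*z/2) + C2*cos(3^(5/6)*z/2))*exp(-3^(1/3)*z/2)


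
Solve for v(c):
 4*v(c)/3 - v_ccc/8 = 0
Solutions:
 v(c) = C3*exp(2*6^(2/3)*c/3) + (C1*sin(2^(2/3)*3^(1/6)*c) + C2*cos(2^(2/3)*3^(1/6)*c))*exp(-6^(2/3)*c/3)


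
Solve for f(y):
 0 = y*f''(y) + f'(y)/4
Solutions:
 f(y) = C1 + C2*y^(3/4)


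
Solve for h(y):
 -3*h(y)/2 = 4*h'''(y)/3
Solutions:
 h(y) = C3*exp(-3^(2/3)*y/2) + (C1*sin(3*3^(1/6)*y/4) + C2*cos(3*3^(1/6)*y/4))*exp(3^(2/3)*y/4)


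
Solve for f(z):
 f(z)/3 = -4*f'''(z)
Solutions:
 f(z) = C3*exp(z*(-18^(1/3) + 3*2^(1/3)*3^(2/3))/24)*sin(2^(1/3)*3^(1/6)*z/4) + C4*exp(z*(-18^(1/3) + 3*2^(1/3)*3^(2/3))/24)*cos(2^(1/3)*3^(1/6)*z/4) + C5*exp(-z*(18^(1/3) + 3*2^(1/3)*3^(2/3))/24) + (C1*sin(2^(1/3)*3^(1/6)*z/4) + C2*cos(2^(1/3)*3^(1/6)*z/4))*exp(18^(1/3)*z/12)


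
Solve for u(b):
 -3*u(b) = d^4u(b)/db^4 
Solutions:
 u(b) = (C1*sin(sqrt(2)*3^(1/4)*b/2) + C2*cos(sqrt(2)*3^(1/4)*b/2))*exp(-sqrt(2)*3^(1/4)*b/2) + (C3*sin(sqrt(2)*3^(1/4)*b/2) + C4*cos(sqrt(2)*3^(1/4)*b/2))*exp(sqrt(2)*3^(1/4)*b/2)


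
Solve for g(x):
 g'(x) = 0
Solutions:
 g(x) = C1


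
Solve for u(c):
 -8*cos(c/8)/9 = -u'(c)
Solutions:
 u(c) = C1 + 64*sin(c/8)/9


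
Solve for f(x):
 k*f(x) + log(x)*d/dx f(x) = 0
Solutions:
 f(x) = C1*exp(-k*li(x))


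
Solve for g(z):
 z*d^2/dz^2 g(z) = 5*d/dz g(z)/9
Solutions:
 g(z) = C1 + C2*z^(14/9)


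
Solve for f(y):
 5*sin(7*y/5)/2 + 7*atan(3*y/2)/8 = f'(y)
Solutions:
 f(y) = C1 + 7*y*atan(3*y/2)/8 - 7*log(9*y^2 + 4)/24 - 25*cos(7*y/5)/14


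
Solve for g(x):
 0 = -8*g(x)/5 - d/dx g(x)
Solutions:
 g(x) = C1*exp(-8*x/5)


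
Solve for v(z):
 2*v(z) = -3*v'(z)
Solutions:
 v(z) = C1*exp(-2*z/3)


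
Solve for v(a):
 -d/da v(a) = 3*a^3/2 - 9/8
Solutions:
 v(a) = C1 - 3*a^4/8 + 9*a/8


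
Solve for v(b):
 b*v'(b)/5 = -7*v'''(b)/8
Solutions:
 v(b) = C1 + Integral(C2*airyai(-2*35^(2/3)*b/35) + C3*airybi(-2*35^(2/3)*b/35), b)


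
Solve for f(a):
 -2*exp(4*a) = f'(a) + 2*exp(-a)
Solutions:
 f(a) = C1 - exp(4*a)/2 + 2*exp(-a)


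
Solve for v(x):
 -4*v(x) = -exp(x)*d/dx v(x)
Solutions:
 v(x) = C1*exp(-4*exp(-x))


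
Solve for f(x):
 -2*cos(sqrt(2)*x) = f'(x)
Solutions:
 f(x) = C1 - sqrt(2)*sin(sqrt(2)*x)


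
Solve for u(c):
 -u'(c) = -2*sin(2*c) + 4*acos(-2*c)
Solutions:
 u(c) = C1 - 4*c*acos(-2*c) - 2*sqrt(1 - 4*c^2) - cos(2*c)


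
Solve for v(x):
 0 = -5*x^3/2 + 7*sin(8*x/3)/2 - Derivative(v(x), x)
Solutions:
 v(x) = C1 - 5*x^4/8 - 21*cos(8*x/3)/16


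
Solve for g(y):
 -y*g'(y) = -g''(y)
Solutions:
 g(y) = C1 + C2*erfi(sqrt(2)*y/2)


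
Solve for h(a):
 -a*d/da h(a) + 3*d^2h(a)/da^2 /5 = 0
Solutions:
 h(a) = C1 + C2*erfi(sqrt(30)*a/6)


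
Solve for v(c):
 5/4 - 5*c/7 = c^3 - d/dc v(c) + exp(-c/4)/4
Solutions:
 v(c) = C1 + c^4/4 + 5*c^2/14 - 5*c/4 - 1/exp(c)^(1/4)


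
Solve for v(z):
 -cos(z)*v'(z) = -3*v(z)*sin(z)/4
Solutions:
 v(z) = C1/cos(z)^(3/4)


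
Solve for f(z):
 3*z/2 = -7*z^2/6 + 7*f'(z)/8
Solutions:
 f(z) = C1 + 4*z^3/9 + 6*z^2/7


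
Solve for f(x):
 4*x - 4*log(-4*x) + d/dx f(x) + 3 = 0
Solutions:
 f(x) = C1 - 2*x^2 + 4*x*log(-x) + x*(-7 + 8*log(2))


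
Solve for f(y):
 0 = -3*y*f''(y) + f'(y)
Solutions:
 f(y) = C1 + C2*y^(4/3)


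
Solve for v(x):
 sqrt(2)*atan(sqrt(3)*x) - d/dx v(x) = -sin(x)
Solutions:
 v(x) = C1 + sqrt(2)*(x*atan(sqrt(3)*x) - sqrt(3)*log(3*x^2 + 1)/6) - cos(x)


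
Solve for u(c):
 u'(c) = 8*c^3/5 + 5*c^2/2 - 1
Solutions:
 u(c) = C1 + 2*c^4/5 + 5*c^3/6 - c


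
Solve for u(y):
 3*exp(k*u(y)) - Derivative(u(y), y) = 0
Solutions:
 u(y) = Piecewise((log(-1/(C1*k + 3*k*y))/k, Ne(k, 0)), (nan, True))
 u(y) = Piecewise((C1 + 3*y, Eq(k, 0)), (nan, True))


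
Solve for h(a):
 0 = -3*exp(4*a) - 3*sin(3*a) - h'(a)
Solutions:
 h(a) = C1 - 3*exp(4*a)/4 + cos(3*a)


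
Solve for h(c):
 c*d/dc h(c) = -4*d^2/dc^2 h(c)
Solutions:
 h(c) = C1 + C2*erf(sqrt(2)*c/4)


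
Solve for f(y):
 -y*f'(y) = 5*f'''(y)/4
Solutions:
 f(y) = C1 + Integral(C2*airyai(-10^(2/3)*y/5) + C3*airybi(-10^(2/3)*y/5), y)


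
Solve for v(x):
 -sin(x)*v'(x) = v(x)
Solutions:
 v(x) = C1*sqrt(cos(x) + 1)/sqrt(cos(x) - 1)


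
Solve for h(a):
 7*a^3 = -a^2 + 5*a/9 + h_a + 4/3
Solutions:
 h(a) = C1 + 7*a^4/4 + a^3/3 - 5*a^2/18 - 4*a/3


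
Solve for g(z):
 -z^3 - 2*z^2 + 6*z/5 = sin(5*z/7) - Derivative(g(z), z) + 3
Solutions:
 g(z) = C1 + z^4/4 + 2*z^3/3 - 3*z^2/5 + 3*z - 7*cos(5*z/7)/5


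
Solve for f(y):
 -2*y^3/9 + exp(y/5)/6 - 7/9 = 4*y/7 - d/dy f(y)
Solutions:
 f(y) = C1 + y^4/18 + 2*y^2/7 + 7*y/9 - 5*exp(y/5)/6


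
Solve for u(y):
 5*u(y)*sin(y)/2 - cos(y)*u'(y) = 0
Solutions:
 u(y) = C1/cos(y)^(5/2)


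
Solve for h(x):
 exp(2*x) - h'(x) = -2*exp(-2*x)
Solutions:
 h(x) = C1 + exp(2*x)/2 - exp(-2*x)


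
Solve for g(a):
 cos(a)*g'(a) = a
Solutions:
 g(a) = C1 + Integral(a/cos(a), a)


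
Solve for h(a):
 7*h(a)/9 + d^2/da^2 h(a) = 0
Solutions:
 h(a) = C1*sin(sqrt(7)*a/3) + C2*cos(sqrt(7)*a/3)


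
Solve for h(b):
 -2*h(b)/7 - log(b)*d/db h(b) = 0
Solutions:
 h(b) = C1*exp(-2*li(b)/7)


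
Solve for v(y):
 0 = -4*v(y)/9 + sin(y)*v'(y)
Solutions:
 v(y) = C1*(cos(y) - 1)^(2/9)/(cos(y) + 1)^(2/9)


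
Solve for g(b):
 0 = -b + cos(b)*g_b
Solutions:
 g(b) = C1 + Integral(b/cos(b), b)


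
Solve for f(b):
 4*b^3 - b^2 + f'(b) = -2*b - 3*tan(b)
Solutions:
 f(b) = C1 - b^4 + b^3/3 - b^2 + 3*log(cos(b))


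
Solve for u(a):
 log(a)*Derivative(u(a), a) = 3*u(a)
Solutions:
 u(a) = C1*exp(3*li(a))


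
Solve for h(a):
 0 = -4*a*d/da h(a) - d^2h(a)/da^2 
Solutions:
 h(a) = C1 + C2*erf(sqrt(2)*a)


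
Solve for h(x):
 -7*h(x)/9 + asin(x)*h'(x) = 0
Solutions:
 h(x) = C1*exp(7*Integral(1/asin(x), x)/9)


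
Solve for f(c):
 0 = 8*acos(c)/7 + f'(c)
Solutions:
 f(c) = C1 - 8*c*acos(c)/7 + 8*sqrt(1 - c^2)/7


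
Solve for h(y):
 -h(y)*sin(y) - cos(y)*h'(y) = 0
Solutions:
 h(y) = C1*cos(y)


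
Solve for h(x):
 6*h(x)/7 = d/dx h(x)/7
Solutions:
 h(x) = C1*exp(6*x)


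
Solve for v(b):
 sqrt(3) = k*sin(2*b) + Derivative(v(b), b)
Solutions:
 v(b) = C1 + sqrt(3)*b + k*cos(2*b)/2


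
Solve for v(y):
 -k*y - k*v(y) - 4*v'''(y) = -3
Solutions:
 v(y) = C1*exp(2^(1/3)*y*(-k)^(1/3)/2) + C2*exp(2^(1/3)*y*(-k)^(1/3)*(-1 + sqrt(3)*I)/4) + C3*exp(-2^(1/3)*y*(-k)^(1/3)*(1 + sqrt(3)*I)/4) - y + 3/k


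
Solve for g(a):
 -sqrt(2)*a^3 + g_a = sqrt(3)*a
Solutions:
 g(a) = C1 + sqrt(2)*a^4/4 + sqrt(3)*a^2/2


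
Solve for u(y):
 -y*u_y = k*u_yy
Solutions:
 u(y) = C1 + C2*sqrt(k)*erf(sqrt(2)*y*sqrt(1/k)/2)


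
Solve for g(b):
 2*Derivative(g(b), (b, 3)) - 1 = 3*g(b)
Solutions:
 g(b) = C3*exp(2^(2/3)*3^(1/3)*b/2) + (C1*sin(2^(2/3)*3^(5/6)*b/4) + C2*cos(2^(2/3)*3^(5/6)*b/4))*exp(-2^(2/3)*3^(1/3)*b/4) - 1/3


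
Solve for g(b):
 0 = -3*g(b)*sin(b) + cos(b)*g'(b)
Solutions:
 g(b) = C1/cos(b)^3


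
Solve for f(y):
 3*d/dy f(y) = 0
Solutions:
 f(y) = C1


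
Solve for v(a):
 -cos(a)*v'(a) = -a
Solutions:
 v(a) = C1 + Integral(a/cos(a), a)


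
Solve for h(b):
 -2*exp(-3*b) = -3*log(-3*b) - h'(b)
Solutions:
 h(b) = C1 - 3*b*log(-b) + 3*b*(1 - log(3)) - 2*exp(-3*b)/3


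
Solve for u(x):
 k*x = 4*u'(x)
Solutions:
 u(x) = C1 + k*x^2/8


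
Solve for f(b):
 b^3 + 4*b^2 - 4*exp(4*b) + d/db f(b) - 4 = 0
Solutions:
 f(b) = C1 - b^4/4 - 4*b^3/3 + 4*b + exp(4*b)


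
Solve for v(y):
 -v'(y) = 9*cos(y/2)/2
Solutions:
 v(y) = C1 - 9*sin(y/2)


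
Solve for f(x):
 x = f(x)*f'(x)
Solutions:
 f(x) = -sqrt(C1 + x^2)
 f(x) = sqrt(C1 + x^2)


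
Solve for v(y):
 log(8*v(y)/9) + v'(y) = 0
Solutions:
 Integral(1/(log(_y) - 2*log(3) + 3*log(2)), (_y, v(y))) = C1 - y


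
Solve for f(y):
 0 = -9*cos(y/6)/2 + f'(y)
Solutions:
 f(y) = C1 + 27*sin(y/6)


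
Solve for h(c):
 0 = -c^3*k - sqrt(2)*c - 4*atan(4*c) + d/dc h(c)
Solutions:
 h(c) = C1 + c^4*k/4 + sqrt(2)*c^2/2 + 4*c*atan(4*c) - log(16*c^2 + 1)/2


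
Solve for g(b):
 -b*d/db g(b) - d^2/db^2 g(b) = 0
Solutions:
 g(b) = C1 + C2*erf(sqrt(2)*b/2)


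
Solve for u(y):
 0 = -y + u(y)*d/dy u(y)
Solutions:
 u(y) = -sqrt(C1 + y^2)
 u(y) = sqrt(C1 + y^2)


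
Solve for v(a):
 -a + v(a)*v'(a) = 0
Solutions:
 v(a) = -sqrt(C1 + a^2)
 v(a) = sqrt(C1 + a^2)


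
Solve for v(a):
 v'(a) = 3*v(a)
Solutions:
 v(a) = C1*exp(3*a)


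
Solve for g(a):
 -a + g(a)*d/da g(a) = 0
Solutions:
 g(a) = -sqrt(C1 + a^2)
 g(a) = sqrt(C1 + a^2)


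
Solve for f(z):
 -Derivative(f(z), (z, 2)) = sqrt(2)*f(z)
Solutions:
 f(z) = C1*sin(2^(1/4)*z) + C2*cos(2^(1/4)*z)


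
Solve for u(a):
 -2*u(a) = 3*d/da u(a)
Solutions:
 u(a) = C1*exp(-2*a/3)


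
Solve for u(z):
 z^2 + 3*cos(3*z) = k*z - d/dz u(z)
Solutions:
 u(z) = C1 + k*z^2/2 - z^3/3 - sin(3*z)


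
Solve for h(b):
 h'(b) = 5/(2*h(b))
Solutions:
 h(b) = -sqrt(C1 + 5*b)
 h(b) = sqrt(C1 + 5*b)


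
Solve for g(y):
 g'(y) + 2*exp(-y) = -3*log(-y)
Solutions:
 g(y) = C1 - 3*y*log(-y) + 3*y + 2*exp(-y)


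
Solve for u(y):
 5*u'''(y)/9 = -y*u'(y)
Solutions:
 u(y) = C1 + Integral(C2*airyai(-15^(2/3)*y/5) + C3*airybi(-15^(2/3)*y/5), y)


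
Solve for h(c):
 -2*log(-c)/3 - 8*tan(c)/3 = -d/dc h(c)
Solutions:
 h(c) = C1 + 2*c*log(-c)/3 - 2*c/3 - 8*log(cos(c))/3


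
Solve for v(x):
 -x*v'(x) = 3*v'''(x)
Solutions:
 v(x) = C1 + Integral(C2*airyai(-3^(2/3)*x/3) + C3*airybi(-3^(2/3)*x/3), x)


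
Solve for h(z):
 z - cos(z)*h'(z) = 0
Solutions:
 h(z) = C1 + Integral(z/cos(z), z)
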